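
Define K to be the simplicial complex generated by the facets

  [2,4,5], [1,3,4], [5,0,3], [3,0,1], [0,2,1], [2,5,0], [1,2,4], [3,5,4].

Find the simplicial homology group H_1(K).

H_1 = 0.

Take the total order 0 < 1 < 2 < 3 < 4 < 5 on the vertex set. Then K (dimension 2) consists of the simplices:

  0-simplices (6): [0], [1], [2], [3], [4], [5]
  1-simplices (12): [0,1], [0,2], [0,3], [0,5], [1,2], [1,3], [1,4], [2,4], [2,5], [3,4], [3,5], [4,5]
  2-simplices (8): [0,1,2], [0,1,3], [0,2,5], [0,3,5], [1,2,4], [1,3,4], [2,4,5], [3,4,5]

so the chain groups are C_0 ≅ Z^6, C_1 ≅ Z^12, C_2 ≅ Z^8.

Boundary ∂_1: C_1 → C_0 is given by ∂[p,q] = [q] − [p].
The 6×12 boundary matrix has rank 5 and Smith normal form diag(1,1,1,1,1).

The boundary map ∂_2: C_2 → C_1 maps a triangle to the signed sum of its edges. For instance
  ∂[0,1,2] = [1,2] − [0,2] + [0,1],
  ∂[1,2,4] = [2,4] − [1,4] + [1,2].
As a 12×8 matrix over Z this has rank 7, with invariant factors (1,1,1,1,1,1,1).

Reading off H_k = ker ∂_k / im ∂_{k+1}:

  H_1: rank ker ∂_1 − rank ∂_2 = (12 − 5) − 7 = 0, and the invariant factors of ∂_2 are all 1, so H_1 ≅ 0.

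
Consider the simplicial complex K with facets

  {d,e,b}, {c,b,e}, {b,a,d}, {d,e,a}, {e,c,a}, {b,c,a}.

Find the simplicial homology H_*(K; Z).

H_0 ≅ Z,  H_1 = 0,  H_2 ≅ Z.

Order the vertices as a < b < c < d < e. Listing each simplex with vertices in this order, K has dimension 2 with simplices:

  0-simplices (5): a, b, c, d, e
  1-simplices (9): ab, ac, ad, ae, bc, bd, be, ce, de
  2-simplices (6): abc, abd, ace, ade, bce, bde

so the chain groups are C_0 ≅ Z^5, C_1 ≅ Z^9, C_2 ≅ Z^6.

∂_1: C_1 → C_0 is given by ∂[p,q] = [q] − [p]. For instance
  ∂ab = b − a.
As a 5×9 matrix over Z this has rank 4, with invariant factors (1,1,1,1).

Boundary ∂_2: C_2 → C_1 maps a triangle to the signed sum of its edges. For instance
  ∂bce = ce − be + bc,
  ∂bde = de − be + bd.
This gives a 9×6 integer matrix of rank 5; reducing to Smith normal form yields diagonal entries (1,1,1,1,1).

Reading off H_k = ker ∂_k / im ∂_{k+1}:

  H_0: rank C_0 − rank ∂_1 = 5 − 4 = 1, and the invariant factors of ∂_1 are all 1, so H_0 ≅ Z.
  H_1: rank ker ∂_1 − rank ∂_2 = (9 − 4) − 5 = 0, and the invariant factors of ∂_2 are all 1, so H_1 ≅ 0.
  H_2: rank ker ∂_2 − rank ∂_3 = (6 − 5) − 0 = 1, and there is no ∂_3, so H_2 ≅ Z.

As a check, the Euler characteristic is 5 − 9 + 6 = 2, which agrees with 1 − 0 + 1 = 2.
(K is a triangulation of the 2-sphere S^2.)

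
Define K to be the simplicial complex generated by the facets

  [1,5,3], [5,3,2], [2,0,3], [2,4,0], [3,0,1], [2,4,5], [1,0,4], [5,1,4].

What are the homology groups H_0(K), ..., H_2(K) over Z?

Fix the vertex order 0 < 1 < 2 < 3 < 4 < 5 and write every simplex with vertices in increasing order. Then dim K = 2 and the simplices of K are:

  0-simplices (6): [0], [1], [2], [3], [4], [5]
  1-simplices (12): [0,1], [0,2], [0,3], [0,4], [1,3], [1,4], [1,5], [2,3], [2,4], [2,5], [3,5], [4,5]
  2-simplices (8): [0,1,3], [0,1,4], [0,2,3], [0,2,4], [1,3,5], [1,4,5], [2,3,5], [2,4,5]

giving chain groups C_0 ≅ Z^6, C_1 ≅ Z^12, C_2 ≅ Z^8.

Boundary ∂_1: C_1 → C_0 sends each edge [p,q] (with p < q) to q − p. For instance
  ∂[0,3] = [3] − [0].
As a 6×12 matrix over Z this has rank 5, with invariant factors (1,1,1,1,1).

Boundary ∂_2: C_2 → C_1 maps a triangle to the signed sum of its edges. For instance
  ∂[0,2,4] = [2,4] − [0,4] + [0,2],
  ∂[2,4,5] = [4,5] − [2,5] + [2,4].
The 12×8 boundary matrix has rank 7 and Smith normal form diag(1,1,1,1,1,1,1).

Now H_k = ker ∂_k / im ∂_{k+1}, so:

  H_0: rank C_0 − rank ∂_1 = 6 − 5 = 1, and the invariant factors of ∂_1 are all 1, so H_0 ≅ Z.
  H_1: rank ker ∂_1 − rank ∂_2 = (12 − 5) − 7 = 0, and the invariant factors of ∂_2 are all 1, so H_1 ≅ 0.
  H_2: rank ker ∂_2 − rank ∂_3 = (8 − 7) − 0 = 1, and there is no ∂_3, so H_2 ≅ Z.

As a check, the Euler characteristic is 6 − 12 + 8 = 2, which agrees with 1 − 0 + 1 = 2.

H_0 = Z,  H_1 = 0,  H_2 = Z.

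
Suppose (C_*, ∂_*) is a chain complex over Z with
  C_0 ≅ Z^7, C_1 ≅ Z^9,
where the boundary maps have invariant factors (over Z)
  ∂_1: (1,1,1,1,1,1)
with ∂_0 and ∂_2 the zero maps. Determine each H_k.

H_0 ≅ Z,  H_1 ≅ Z^3.

H_0: b_0 = 7 − 0 − 6 = 1; torsion from ∂_1 factors > 1: none. So H_0 ≅ Z.
H_1: b_1 = 9 − 6 − 0 = 3; torsion from ∂_2 factors > 1: none. So H_1 ≅ Z^3.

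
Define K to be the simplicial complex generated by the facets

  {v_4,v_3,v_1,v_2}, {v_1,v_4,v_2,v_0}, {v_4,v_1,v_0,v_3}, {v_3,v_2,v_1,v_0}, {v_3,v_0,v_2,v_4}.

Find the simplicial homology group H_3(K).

Fix the vertex order v_0 < v_1 < v_2 < v_3 < v_4 and write every simplex with vertices in increasing order. Then dim K = 3 and the simplices of K are:

  0-simplices (5): [v_0], [v_1], [v_2], [v_3], [v_4]
  1-simplices (10): [v_0,v_1], [v_0,v_2], [v_0,v_3], [v_0,v_4], [v_1,v_2], [v_1,v_3], [v_1,v_4], [v_2,v_3], [v_2,v_4], [v_3,v_4]
  2-simplices (10): [v_0,v_1,v_2], [v_0,v_1,v_3], [v_0,v_1,v_4], [v_0,v_2,v_3], [v_0,v_2,v_4], [v_0,v_3,v_4], [v_1,v_2,v_3], [v_1,v_2,v_4], [v_1,v_3,v_4], [v_2,v_3,v_4]
  3-simplices (5): [v_0,v_1,v_2,v_3], [v_0,v_1,v_2,v_4], [v_0,v_1,v_3,v_4], [v_0,v_2,v_3,v_4], [v_1,v_2,v_3,v_4]

so the chain groups are C_0 ≅ Z^5, C_1 ≅ Z^10, C_2 ≅ Z^10, C_3 ≅ Z^5.

Boundary ∂_1: C_1 → C_0 sends each edge [p,q] (with p < q) to q − p. For instance
  ∂[v_2,v_3] = [v_3] − [v_2].
As a 5×10 matrix over Z this has rank 4, with invariant factors (1,1,1,1).

Boundary ∂_2: C_2 → C_1 maps a triangle to the signed sum of its edges. For instance
  ∂[v_1,v_2,v_4] = [v_2,v_4] − [v_1,v_4] + [v_1,v_2],
  ∂[v_0,v_1,v_3] = [v_1,v_3] − [v_0,v_3] + [v_0,v_1].
This gives a 10×10 integer matrix of rank 6; reducing to Smith normal form yields diagonal entries (1,1,1,1,1,1).

Boundary ∂_3: C_3 → C_2 sends each 3-simplex σ to the alternating sum Σ_i (−1)^i (σ with its i-th vertex removed). For instance
  ∂[v_1,v_2,v_3,v_4] = [v_2,v_3,v_4] − [v_1,v_3,v_4] + [v_1,v_2,v_4] − [v_1,v_2,v_3],
  ∂[v_0,v_1,v_2,v_3] = [v_1,v_2,v_3] − [v_0,v_2,v_3] + [v_0,v_1,v_3] − [v_0,v_1,v_2].
This gives a 10×5 integer matrix of rank 4; reducing to Smith normal form yields diagonal entries (1,1,1,1).

Now H_k = ker ∂_k / im ∂_{k+1}, so:

  H_3: rank ker ∂_3 − rank ∂_4 = (5 − 4) − 0 = 1, and there is no ∂_4, so H_3 = Z.

H_3 ≅ Z.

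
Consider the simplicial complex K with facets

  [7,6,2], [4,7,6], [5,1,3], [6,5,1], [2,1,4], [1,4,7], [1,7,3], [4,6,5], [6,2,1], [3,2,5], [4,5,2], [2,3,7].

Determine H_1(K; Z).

H_1 = Z/2.

Take the total order 1 < 2 < 3 < 4 < 5 < 6 < 7 on the vertex set. Then K (dimension 2) consists of the simplices:

  0-simplices (7): [1], [2], [3], [4], [5], [6], [7]
  1-simplices (18): [1,2], [1,3], [1,4], [1,5], [1,6], [1,7], [2,3], [2,4], [2,5], [2,6], [2,7], [3,5], [3,7], [4,5], [4,6], [4,7], [5,6], [6,7]
  2-simplices (12): [1,2,4], [1,2,6], [1,3,5], [1,3,7], [1,4,7], [1,5,6], [2,3,5], [2,3,7], [2,4,5], [2,6,7], [4,5,6], [4,6,7]

Hence C_0 ≅ Z^7, C_1 ≅ Z^18, C_2 ≅ Z^12.

The boundary map ∂_1: C_1 → C_0 sends each edge [p,q] (with p < q) to q − p. For instance
  ∂[1,6] = [6] − [1].
As a 7×18 matrix over Z this has rank 6, with invariant factors (1,1,1,1,1,1).

The boundary map ∂_2: C_2 → C_1 sends each 2-simplex [p,q,r] to [q,r] − [p,r] + [p,q]. For instance
  ∂[1,5,6] = [5,6] − [1,6] + [1,5],
  ∂[4,6,7] = [6,7] − [4,7] + [4,6].
The resulting 18×12 matrix has rank 12, and its Smith normal form has invariant factors (1,1,1,1,1,1,1,1,1,1,1,2).

From H_k ≅ ker(∂_k) / im(∂_{k+1}) we obtain:

  H_1: rank ker ∂_1 − rank ∂_2 = (18 − 6) − 12 = 0, and ∂_2 has invariant factor 2 > 1, so H_1 = Z/2.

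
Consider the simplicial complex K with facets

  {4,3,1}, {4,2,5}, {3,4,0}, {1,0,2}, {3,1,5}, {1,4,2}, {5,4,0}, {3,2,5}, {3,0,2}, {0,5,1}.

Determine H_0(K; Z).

Fix the vertex order 0 < 1 < 2 < 3 < 4 < 5 and write every simplex with vertices in increasing order. Then dim K = 2 and the simplices of K are:

  0-simplices (6): [0], [1], [2], [3], [4], [5]
  1-simplices (15): [0,1], [0,2], [0,3], [0,4], [0,5], [1,2], [1,3], [1,4], [1,5], [2,3], [2,4], [2,5], [3,4], [3,5], [4,5]
  2-simplices (10): [0,1,2], [0,1,5], [0,2,3], [0,3,4], [0,4,5], [1,2,4], [1,3,4], [1,3,5], [2,3,5], [2,4,5]

Hence C_0 ≅ Z^6, C_1 ≅ Z^15, C_2 ≅ Z^10.

The boundary map ∂_1: C_1 → C_0 maps an edge to its endpoints' difference, ∂[p,q] = q − p.
The 6×15 boundary matrix has rank 5 and Smith normal form diag(1,1,1,1,1).

∂_2: C_2 → C_1 acts by ∂[p,q,r] = [q,r] − [p,r] + [p,q]. For instance
  ∂[0,4,5] = [4,5] − [0,5] + [0,4],
  ∂[1,3,4] = [3,4] − [1,4] + [1,3].
The 15×10 boundary matrix has rank 10 and Smith normal form diag(1,1,1,1,1,1,1,1,1,2).

Reading off H_k = ker ∂_k / im ∂_{k+1}:

  H_0: rank C_0 − rank ∂_1 = 6 − 5 = 1, and the invariant factors of ∂_1 are all 1, so H_0 = Z.

H_0 = Z.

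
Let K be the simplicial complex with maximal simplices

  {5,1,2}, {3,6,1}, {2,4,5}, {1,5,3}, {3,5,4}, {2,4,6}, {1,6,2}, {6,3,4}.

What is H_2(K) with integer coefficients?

Take the total order 1 < 2 < 3 < 4 < 5 < 6 on the vertex set. Then K (dimension 2) consists of the simplices:

  0-simplices (6): [1], [2], [3], [4], [5], [6]
  1-simplices (12): [1,2], [1,3], [1,5], [1,6], [2,4], [2,5], [2,6], [3,4], [3,5], [3,6], [4,5], [4,6]
  2-simplices (8): [1,2,5], [1,2,6], [1,3,5], [1,3,6], [2,4,5], [2,4,6], [3,4,5], [3,4,6]

so the chain groups are C_0 ≅ Z^6, C_1 ≅ Z^12, C_2 ≅ Z^8.

Boundary ∂_1: C_1 → C_0 maps an edge to its endpoints' difference, ∂[p,q] = q − p. For instance
  ∂[4,6] = [6] − [4].
The 6×12 boundary matrix has rank 5 and Smith normal form diag(1,1,1,1,1).

The boundary map ∂_2: C_2 → C_1 maps a triangle to the signed sum of its edges. For instance
  ∂[3,4,6] = [4,6] − [3,6] + [3,4],
  ∂[1,2,5] = [2,5] − [1,5] + [1,2].
As a 12×8 matrix over Z this has rank 7, with invariant factors (1,1,1,1,1,1,1).

Reading off H_k = ker ∂_k / im ∂_{k+1}:

  H_2: rank ker ∂_2 − rank ∂_3 = (8 − 7) − 0 = 1, and there is no ∂_3, so H_2 = Z.

(K is a triangulation of the 2-sphere S^2.)

H_2 ≅ Z.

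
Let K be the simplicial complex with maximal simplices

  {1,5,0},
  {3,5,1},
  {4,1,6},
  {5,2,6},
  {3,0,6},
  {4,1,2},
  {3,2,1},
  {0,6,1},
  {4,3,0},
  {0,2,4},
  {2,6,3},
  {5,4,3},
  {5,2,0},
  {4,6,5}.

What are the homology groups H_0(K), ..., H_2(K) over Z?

We work with the vertex ordering 0 < 1 < 2 < 3 < 4 < 5 < 6. The simplices of K, each written with vertices in increasing order, are:

  0-simplices (7): [0], [1], [2], [3], [4], [5], [6]
  1-simplices (21): [0,1], [0,2], [0,3], [0,4], [0,5], [0,6], [1,2], [1,3], [1,4], [1,5], [1,6], [2,3], [2,4], [2,5], [2,6], [3,4], [3,5], [3,6], [4,5], [4,6], [5,6]
  2-simplices (14): [0,1,5], [0,1,6], [0,2,4], [0,2,5], [0,3,4], [0,3,6], [1,2,3], [1,2,4], [1,3,5], [1,4,6], [2,3,6], [2,5,6], [3,4,5], [4,5,6]

giving chain groups C_0 ≅ Z^7, C_1 ≅ Z^21, C_2 ≅ Z^14.

∂_1: C_1 → C_0 maps an edge to its endpoints' difference, ∂[p,q] = q − p.
The 7×21 boundary matrix has rank 6 and Smith normal form diag(1,1,1,1,1,1).

Boundary ∂_2: C_2 → C_1 acts by ∂[p,q,r] = [q,r] − [p,r] + [p,q]. For instance
  ∂[2,3,6] = [3,6] − [2,6] + [2,3],
  ∂[3,4,5] = [4,5] − [3,5] + [3,4].
The resulting 21×14 matrix has rank 13, and its Smith normal form has invariant factors (1,1,1,1,1,1,1,1,1,1,1,1,1).

Reading off H_k = ker ∂_k / im ∂_{k+1}:

  H_0: rank C_0 − rank ∂_1 = 7 − 6 = 1, and the invariant factors of ∂_1 are all 1, so H_0 = Z.
  H_1: rank ker ∂_1 − rank ∂_2 = (21 − 6) − 13 = 2, and the invariant factors of ∂_2 are all 1, so H_1 = Z^2.
  H_2: rank ker ∂_2 − rank ∂_3 = (14 − 13) − 0 = 1, and there is no ∂_3, so H_2 = Z.

H_0 ≅ Z,  H_1 ≅ Z^2,  H_2 ≅ Z.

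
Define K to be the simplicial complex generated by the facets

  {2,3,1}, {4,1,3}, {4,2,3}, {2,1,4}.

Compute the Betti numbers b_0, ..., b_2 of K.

b_0 = 1, b_1 = 0, b_2 = 1.

We work with the vertex ordering 1 < 2 < 3 < 4. The simplices of K, each written with vertices in increasing order, are:

  0-simplices (4): [1], [2], [3], [4]
  1-simplices (6): [1,2], [1,3], [1,4], [2,3], [2,4], [3,4]
  2-simplices (4): [1,2,3], [1,2,4], [1,3,4], [2,3,4]

Hence C_0 ≅ Z^4, C_1 ≅ Z^6, C_2 ≅ Z^4.

Boundary ∂_1: C_1 → C_0 is given by ∂[p,q] = [q] − [p]. For instance
  ∂[2,4] = [4] − [2].
The 4×6 boundary matrix has rank 3 and Smith normal form diag(1,1,1).

Boundary ∂_2: C_2 → C_1 acts by ∂[p,q,r] = [q,r] − [p,r] + [p,q]. For instance
  ∂[2,3,4] = [3,4] − [2,4] + [2,3],
  ∂[1,2,3] = [2,3] − [1,3] + [1,2].
As a 6×4 matrix over Z this has rank 3, with invariant factors (1,1,1).

Computing H_k = (kernel of ∂_k) / (image of ∂_{k+1}):

  H_0: rank C_0 − rank ∂_1 = 4 − 3 = 1, and the invariant factors of ∂_1 are all 1, so H_0 = Z.
  H_1: rank ker ∂_1 − rank ∂_2 = (6 − 3) − 3 = 0, and the invariant factors of ∂_2 are all 1, so H_1 = 0.
  H_2: rank ker ∂_2 − rank ∂_3 = (4 − 3) − 0 = 1, and there is no ∂_3, so H_2 = Z.

As a check, the Euler characteristic is 4 − 6 + 4 = 2, which agrees with 1 − 0 + 1 = 2.

Hence the Betti numbers are b_0 = 1, b_1 = 0, b_2 = 1.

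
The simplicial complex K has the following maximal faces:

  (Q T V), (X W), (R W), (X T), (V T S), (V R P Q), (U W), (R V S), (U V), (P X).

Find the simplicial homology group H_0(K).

H_0 = Z.

Take the total order P < Q < R < S < T < U < V < W < X on the vertex set. Then K (dimension 3) consists of the simplices:

  0-simplices (9): P, Q, R, S, T, U, V, W, X
  1-simplices (17): PQ, PR, PV, PX, QR, QT, QV, RS, RV, RW, ST, SV, TV, TX, UV, UW, WX
  2-simplices (7): PQR, PQV, PRV, QRV, QTV, RSV, STV
  3-simplices (1): PQRV

so the chain groups are C_0 ≅ Z^9, C_1 ≅ Z^17, C_2 ≅ Z^7, C_3 ≅ Z^1.

The boundary map ∂_1: C_1 → C_0 sends each edge [p,q] (with p < q) to q − p. For instance
  ∂QR = R − Q.
This gives a 9×17 integer matrix of rank 8; reducing to Smith normal form yields diagonal entries (1,1,1,1,1,1,1,1).

∂_2: C_2 → C_1 maps a triangle to the signed sum of its edges. For instance
  ∂PRV = RV − PV + PR,
  ∂RSV = SV − RV + RS.
This gives a 17×7 integer matrix of rank 6; reducing to Smith normal form yields diagonal entries (1,1,1,1,1,1).

Boundary ∂_3: C_3 → C_2 sends each 3-simplex σ to the alternating sum Σ_i (−1)^i (σ with its i-th vertex removed). For instance
  ∂PQRV = QRV − PRV + PQV − PQR.
As a 7×1 matrix over Z this has rank 1, with invariant factors (1).

Reading off H_k = ker ∂_k / im ∂_{k+1}:

  H_0: rank C_0 − rank ∂_1 = 9 − 8 = 1, and the invariant factors of ∂_1 are all 1, so H_0 = Z.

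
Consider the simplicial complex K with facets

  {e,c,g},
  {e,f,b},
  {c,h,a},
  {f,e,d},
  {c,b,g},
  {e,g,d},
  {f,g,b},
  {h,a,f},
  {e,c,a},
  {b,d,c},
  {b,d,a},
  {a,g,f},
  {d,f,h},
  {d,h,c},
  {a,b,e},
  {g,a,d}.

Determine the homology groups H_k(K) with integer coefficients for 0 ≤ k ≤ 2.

H_0 ≅ Z,  H_1 ≅ Z^2,  H_2 ≅ Z.

Take the total order a < b < c < d < e < f < g < h on the vertex set. Then K (dimension 2) consists of the simplices:

  0-simplices (8): a, b, c, d, e, f, g, h
  1-simplices (24): ab, ac, ad, ae, af, ag, ah, bc, bd, be, bf, bg, cd, ce, cg, ch, de, df, dg, dh, ef, eg, fg, fh
  2-simplices (16): abd, abe, ace, ach, adg, afg, afh, bcd, bcg, bef, bfg, cdh, ceg, def, deg, dfh

Hence C_0 ≅ Z^8, C_1 ≅ Z^24, C_2 ≅ Z^16.

Boundary ∂_1: C_1 → C_0 maps an edge to its endpoints' difference, ∂[p,q] = q − p. For instance
  ∂cd = d − c.
As a 8×24 matrix over Z this has rank 7, with invariant factors (1,1,1,1,1,1,1).

Boundary ∂_2: C_2 → C_1 acts by ∂[p,q,r] = [q,r] − [p,r] + [p,q]. For instance
  ∂adg = dg − ag + ad,
  ∂cdh = dh − ch + cd.
As a 24×16 matrix over Z this has rank 15, with invariant factors (1,1,1,1,1,1,1,1,1,1,1,1,1,1,1).

Reading off H_k = ker ∂_k / im ∂_{k+1}:

  H_0: rank C_0 − rank ∂_1 = 8 − 7 = 1, and the invariant factors of ∂_1 are all 1, so H_0 ≅ Z.
  H_1: rank ker ∂_1 − rank ∂_2 = (24 − 7) − 15 = 2, and the invariant factors of ∂_2 are all 1, so H_1 ≅ Z^2.
  H_2: rank ker ∂_2 − rank ∂_3 = (16 − 15) − 0 = 1, and there is no ∂_3, so H_2 ≅ Z.

As a check, the Euler characteristic is 8 − 24 + 16 = 0, which agrees with 1 − 2 + 1 = 0.
(K is a triangulation of the torus T^2.)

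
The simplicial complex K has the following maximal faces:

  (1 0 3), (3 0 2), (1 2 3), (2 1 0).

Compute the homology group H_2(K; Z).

H_2 ≅ Z.

Order the vertices as 0 < 1 < 2 < 3. Listing each simplex with vertices in this order, K has dimension 2 with simplices:

  0-simplices (4): [0], [1], [2], [3]
  1-simplices (6): [0,1], [0,2], [0,3], [1,2], [1,3], [2,3]
  2-simplices (4): [0,1,2], [0,1,3], [0,2,3], [1,2,3]

Hence C_0 ≅ Z^4, C_1 ≅ Z^6, C_2 ≅ Z^4.

∂_1: C_1 → C_0 maps an edge to its endpoints' difference, ∂[p,q] = q − p. For instance
  ∂[1,3] = [3] − [1].
As a 4×6 matrix over Z this has rank 3, with invariant factors (1,1,1).

The boundary map ∂_2: C_2 → C_1 acts by ∂[p,q,r] = [q,r] − [p,r] + [p,q]. For instance
  ∂[1,2,3] = [2,3] − [1,3] + [1,2],
  ∂[0,2,3] = [2,3] − [0,3] + [0,2].
The resulting 6×4 matrix has rank 3, and its Smith normal form has invariant factors (1,1,1).

Computing H_k = (kernel of ∂_k) / (image of ∂_{k+1}):

  H_2: rank ker ∂_2 − rank ∂_3 = (4 − 3) − 0 = 1, and there is no ∂_3, so H_2 ≅ Z.

(K is a triangulation of the 2-sphere S^2.)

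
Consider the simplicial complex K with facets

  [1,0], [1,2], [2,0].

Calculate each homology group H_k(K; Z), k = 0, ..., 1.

H_0 = Z,  H_1 = Z.

Fix the vertex order 0 < 1 < 2 and write every simplex with vertices in increasing order. Then dim K = 1 and the simplices of K are:

  0-simplices (3): [0], [1], [2]
  1-simplices (3): [0,1], [0,2], [1,2]

giving chain groups C_0 ≅ Z^3, C_1 ≅ Z^3.

Boundary ∂_1: C_1 → C_0 is given by ∂[p,q] = [q] − [p].
This gives a 3×3 integer matrix of rank 2; reducing to Smith normal form yields diagonal entries (1,1).

From H_k ≅ ker(∂_k) / im(∂_{k+1}) we obtain:

  H_0: rank C_0 − rank ∂_1 = 3 − 2 = 1, and the invariant factors of ∂_1 are all 1, so H_0 = Z.
  H_1: rank ker ∂_1 − rank ∂_2 = (3 − 2) − 0 = 1, and there is no ∂_2, so H_1 = Z.

As a check, the Euler characteristic is 3 − 3 = 0, which agrees with 1 − 1 = 0.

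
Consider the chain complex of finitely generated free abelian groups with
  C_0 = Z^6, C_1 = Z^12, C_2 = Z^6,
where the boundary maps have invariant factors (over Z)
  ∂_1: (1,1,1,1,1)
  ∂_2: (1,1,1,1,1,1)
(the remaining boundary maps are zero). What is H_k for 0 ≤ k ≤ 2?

H_0: b_0 = 6 − 0 − 5 = 1; torsion from ∂_1 factors > 1: none. So H_0 = Z.
H_1: b_1 = 12 − 5 − 6 = 1; torsion from ∂_2 factors > 1: none. So H_1 = Z.
H_2: b_2 = 6 − 6 − 0 = 0; torsion from ∂_3 factors > 1: none. So H_2 = 0.

H_0 = Z,  H_1 = Z,  H_2 = 0.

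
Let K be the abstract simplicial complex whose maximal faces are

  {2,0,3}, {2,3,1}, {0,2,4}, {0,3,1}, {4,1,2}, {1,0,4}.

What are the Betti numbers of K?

b_0 = 1, b_1 = 0, b_2 = 1.

Take the total order 0 < 1 < 2 < 3 < 4 on the vertex set. Then K (dimension 2) consists of the simplices:

  0-simplices (5): [0], [1], [2], [3], [4]
  1-simplices (9): [0,1], [0,2], [0,3], [0,4], [1,2], [1,3], [1,4], [2,3], [2,4]
  2-simplices (6): [0,1,3], [0,1,4], [0,2,3], [0,2,4], [1,2,3], [1,2,4]

so the chain groups are C_0 ≅ Z^5, C_1 ≅ Z^9, C_2 ≅ Z^6.

∂_1: C_1 → C_0 sends each edge [p,q] (with p < q) to q − p. For instance
  ∂[0,3] = [3] − [0].
As a 5×9 matrix over Z this has rank 4, with invariant factors (1,1,1,1).

The boundary map ∂_2: C_2 → C_1 maps a triangle to the signed sum of its edges. For instance
  ∂[0,1,4] = [1,4] − [0,4] + [0,1],
  ∂[1,2,3] = [2,3] − [1,3] + [1,2].
This gives a 9×6 integer matrix of rank 5; reducing to Smith normal form yields diagonal entries (1,1,1,1,1).

Now H_k = ker ∂_k / im ∂_{k+1}, so:

  H_0: rank C_0 − rank ∂_1 = 5 − 4 = 1, and the invariant factors of ∂_1 are all 1, so H_0 = Z.
  H_1: rank ker ∂_1 − rank ∂_2 = (9 − 4) − 5 = 0, and the invariant factors of ∂_2 are all 1, so H_1 = 0.
  H_2: rank ker ∂_2 − rank ∂_3 = (6 − 5) − 0 = 1, and there is no ∂_3, so H_2 = Z.

Hence the Betti numbers are b_0 = 1, b_1 = 0, b_2 = 1.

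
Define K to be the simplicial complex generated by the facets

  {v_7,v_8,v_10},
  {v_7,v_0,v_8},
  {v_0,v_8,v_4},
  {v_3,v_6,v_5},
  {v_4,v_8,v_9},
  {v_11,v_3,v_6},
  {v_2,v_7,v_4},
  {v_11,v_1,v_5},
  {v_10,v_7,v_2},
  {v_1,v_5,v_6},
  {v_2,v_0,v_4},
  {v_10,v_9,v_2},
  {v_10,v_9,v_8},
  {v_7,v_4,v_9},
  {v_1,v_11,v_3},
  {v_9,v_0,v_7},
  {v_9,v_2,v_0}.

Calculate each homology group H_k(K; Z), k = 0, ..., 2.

H_0 ≅ Z^2,  H_1 ≅ Z ⊕ Z_2,  H_2 = 0.

Order the vertices as v_0 < v_1 < v_2 < v_3 < v_4 < v_5 < v_6 < v_7 < v_8 < v_9 < v_10 < v_11. Listing each simplex with vertices in this order, K has dimension 2 with simplices:

  0-simplices (12): [v_0], [v_1], [v_2], [v_3], [v_4], [v_5], [v_6], [v_7], [v_8], [v_9], [v_10], [v_11]
  1-simplices (28): (28 of them)
  2-simplices (17): (17 of them)

giving chain groups C_0 ≅ Z^12, C_1 ≅ Z^28, C_2 ≅ Z^17.

The boundary map ∂_1: C_1 → C_0 maps an edge to its endpoints' difference, ∂[p,q] = q − p.
As a 12×28 matrix over Z this has rank 10, with invariant factors (1,1,1,1,1,1,1,1,1,1).

Boundary ∂_2: C_2 → C_1 maps a triangle to the signed sum of its edges. For instance
  ∂[v_0,v_7,v_9] = [v_7,v_9] − [v_0,v_9] + [v_0,v_7],
  ∂[v_4,v_8,v_9] = [v_8,v_9] − [v_4,v_9] + [v_4,v_8].
As a 28×17 matrix over Z this has rank 17, with invariant factors (1,1,1,1,1,1,1,1,1,1,1,1,1,1,1,1,2).

Reading off H_k = ker ∂_k / im ∂_{k+1}:

  H_0: rank C_0 − rank ∂_1 = 12 − 10 = 2, and the invariant factors of ∂_1 are all 1, so H_0 = Z^2.
  H_1: rank ker ∂_1 − rank ∂_2 = (28 − 10) − 17 = 1, and ∂_2 has invariant factor 2 > 1, so H_1 = Z ⊕ Z_2.
  H_2: rank ker ∂_2 − rank ∂_3 = (17 − 17) − 0 = 0, and there is no ∂_3, so H_2 = 0.

(K is a triangulation of the disjoint union of the Möbius band and the real projective plane RP^2.)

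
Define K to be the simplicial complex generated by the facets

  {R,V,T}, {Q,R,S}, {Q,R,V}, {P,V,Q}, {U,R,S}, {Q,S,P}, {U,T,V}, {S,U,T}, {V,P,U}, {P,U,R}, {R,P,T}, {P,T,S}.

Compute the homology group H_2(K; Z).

H_2 = 0.

Take the total order P < Q < R < S < T < U < V on the vertex set. Then K (dimension 2) consists of the simplices:

  0-simplices (7): P, Q, R, S, T, U, V
  1-simplices (18): PQ, PR, PS, PT, PU, PV, QR, QS, QV, RS, RT, RU, RV, ST, SU, TU, TV, UV
  2-simplices (12): PQS, PQV, PRT, PRU, PST, PUV, QRS, QRV, RSU, RTV, STU, TUV

Hence C_0 ≅ Z^7, C_1 ≅ Z^18, C_2 ≅ Z^12.

The boundary map ∂_1: C_1 → C_0 sends each edge [p,q] (with p < q) to q − p.
As a 7×18 matrix over Z this has rank 6, with invariant factors (1,1,1,1,1,1).

Boundary ∂_2: C_2 → C_1 sends each 2-simplex [p,q,r] to [q,r] − [p,r] + [p,q]. For instance
  ∂RSU = SU − RU + RS,
  ∂PQV = QV − PV + PQ.
The resulting 18×12 matrix has rank 12, and its Smith normal form has invariant factors (1,1,1,1,1,1,1,1,1,1,1,2).

From H_k ≅ ker(∂_k) / im(∂_{k+1}) we obtain:

  H_2: rank ker ∂_2 − rank ∂_3 = (12 − 12) − 0 = 0, and there is no ∂_3, so H_2 ≅ 0.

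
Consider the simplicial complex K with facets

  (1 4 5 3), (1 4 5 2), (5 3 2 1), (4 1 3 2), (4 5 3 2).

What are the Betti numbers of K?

b_0 = 1, b_1 = 0, b_2 = 0, b_3 = 1.

We work with the vertex ordering 1 < 2 < 3 < 4 < 5. The simplices of K, each written with vertices in increasing order, are:

  0-simplices (5): [1], [2], [3], [4], [5]
  1-simplices (10): [1,2], [1,3], [1,4], [1,5], [2,3], [2,4], [2,5], [3,4], [3,5], [4,5]
  2-simplices (10): [1,2,3], [1,2,4], [1,2,5], [1,3,4], [1,3,5], [1,4,5], [2,3,4], [2,3,5], [2,4,5], [3,4,5]
  3-simplices (5): [1,2,3,4], [1,2,3,5], [1,2,4,5], [1,3,4,5], [2,3,4,5]

so the chain groups are C_0 ≅ Z^5, C_1 ≅ Z^10, C_2 ≅ Z^10, C_3 ≅ Z^5.

∂_1: C_1 → C_0 is given by ∂[p,q] = [q] − [p].
The resulting 5×10 matrix has rank 4, and its Smith normal form has invariant factors (1,1,1,1).

∂_2: C_2 → C_1 maps a triangle to the signed sum of its edges. For instance
  ∂[1,2,4] = [2,4] − [1,4] + [1,2],
  ∂[1,2,3] = [2,3] − [1,3] + [1,2].
The 10×10 boundary matrix has rank 6 and Smith normal form diag(1,1,1,1,1,1).

The boundary map ∂_3: C_3 → C_2 sends each 3-simplex σ to the alternating sum Σ_i (−1)^i (σ with its i-th vertex removed). For instance
  ∂[1,3,4,5] = [3,4,5] − [1,4,5] + [1,3,5] − [1,3,4],
  ∂[1,2,3,4] = [2,3,4] − [1,3,4] + [1,2,4] − [1,2,3].
As a 10×5 matrix over Z this has rank 4, with invariant factors (1,1,1,1).

From H_k ≅ ker(∂_k) / im(∂_{k+1}) we obtain:

  H_0: rank C_0 − rank ∂_1 = 5 − 4 = 1, and the invariant factors of ∂_1 are all 1, so H_0 = Z.
  H_1: rank ker ∂_1 − rank ∂_2 = (10 − 4) − 6 = 0, and the invariant factors of ∂_2 are all 1, so H_1 = 0.
  H_2: rank ker ∂_2 − rank ∂_3 = (10 − 6) − 4 = 0, and the invariant factors of ∂_3 are all 1, so H_2 = 0.
  H_3: rank ker ∂_3 − rank ∂_4 = (5 − 4) − 0 = 1, and there is no ∂_4, so H_3 = Z.

Hence the Betti numbers are b_0 = 1, b_1 = 0, b_2 = 0, b_3 = 1.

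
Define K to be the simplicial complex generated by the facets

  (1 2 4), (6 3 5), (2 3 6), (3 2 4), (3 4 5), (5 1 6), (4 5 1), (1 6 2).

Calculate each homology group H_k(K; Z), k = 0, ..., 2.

Fix the vertex order 1 < 2 < 3 < 4 < 5 < 6 and write every simplex with vertices in increasing order. Then dim K = 2 and the simplices of K are:

  0-simplices (6): [1], [2], [3], [4], [5], [6]
  1-simplices (12): [1,2], [1,4], [1,5], [1,6], [2,3], [2,4], [2,6], [3,4], [3,5], [3,6], [4,5], [5,6]
  2-simplices (8): [1,2,4], [1,2,6], [1,4,5], [1,5,6], [2,3,4], [2,3,6], [3,4,5], [3,5,6]

giving chain groups C_0 ≅ Z^6, C_1 ≅ Z^12, C_2 ≅ Z^8.

Boundary ∂_1: C_1 → C_0 sends each edge [p,q] (with p < q) to q − p.
This gives a 6×12 integer matrix of rank 5; reducing to Smith normal form yields diagonal entries (1,1,1,1,1).

∂_2: C_2 → C_1 acts by ∂[p,q,r] = [q,r] − [p,r] + [p,q]. For instance
  ∂[2,3,6] = [3,6] − [2,6] + [2,3],
  ∂[1,5,6] = [5,6] − [1,6] + [1,5].
This gives a 12×8 integer matrix of rank 7; reducing to Smith normal form yields diagonal entries (1,1,1,1,1,1,1).

From H_k ≅ ker(∂_k) / im(∂_{k+1}) we obtain:

  H_0: rank C_0 − rank ∂_1 = 6 − 5 = 1, and the invariant factors of ∂_1 are all 1, so H_0 ≅ Z.
  H_1: rank ker ∂_1 − rank ∂_2 = (12 − 5) − 7 = 0, and the invariant factors of ∂_2 are all 1, so H_1 ≅ 0.
  H_2: rank ker ∂_2 − rank ∂_3 = (8 − 7) − 0 = 1, and there is no ∂_3, so H_2 ≅ Z.

As a check, the Euler characteristic is 6 − 12 + 8 = 2, which agrees with 1 − 0 + 1 = 2.

H_0 = Z,  H_1 = 0,  H_2 = Z.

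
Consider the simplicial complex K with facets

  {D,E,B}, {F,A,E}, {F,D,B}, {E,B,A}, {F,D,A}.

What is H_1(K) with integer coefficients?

Fix the vertex order A < B < D < E < F and write every simplex with vertices in increasing order. Then dim K = 2 and the simplices of K are:

  0-simplices (5): A, B, D, E, F
  1-simplices (10): AB, AD, AE, AF, BD, BE, BF, DE, DF, EF
  2-simplices (5): ABE, ADF, AEF, BDE, BDF

Hence C_0 ≅ Z^5, C_1 ≅ Z^10, C_2 ≅ Z^5.

∂_1: C_1 → C_0 sends each edge [p,q] (with p < q) to q − p.
The resulting 5×10 matrix has rank 4, and its Smith normal form has invariant factors (1,1,1,1).

Boundary ∂_2: C_2 → C_1 sends each 2-simplex [p,q,r] to [q,r] − [p,r] + [p,q]. For instance
  ∂ADF = DF − AF + AD,
  ∂ABE = BE − AE + AB.
The 10×5 boundary matrix has rank 5 and Smith normal form diag(1,1,1,1,1).

Now H_k = ker ∂_k / im ∂_{k+1}, so:

  H_1: rank ker ∂_1 − rank ∂_2 = (10 − 4) − 5 = 1, and the invariant factors of ∂_2 are all 1, so H_1 ≅ Z.

H_1 ≅ Z.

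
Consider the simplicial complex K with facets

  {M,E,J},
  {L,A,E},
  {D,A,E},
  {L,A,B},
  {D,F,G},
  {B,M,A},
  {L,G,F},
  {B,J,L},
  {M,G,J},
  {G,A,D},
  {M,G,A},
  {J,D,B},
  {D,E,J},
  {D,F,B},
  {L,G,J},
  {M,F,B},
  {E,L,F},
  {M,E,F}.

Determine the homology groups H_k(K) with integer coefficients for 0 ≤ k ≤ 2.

Fix the vertex order A < B < D < E < F < G < J < L < M and write every simplex with vertices in increasing order. Then dim K = 2 and the simplices of K are:

  0-simplices (9): A, B, D, E, F, G, J, L, M
  1-simplices (27): AB, AD, AE, AG, AL, AM, BD, BF, BJ, BL, BM, DE, DF, DG, DJ, EF, EJ, EL, EM, FG, FL, FM, GJ, GL, GM, JL, JM
  2-simplices (18): ABL, ABM, ADE, ADG, AEL, AGM, BDF, BDJ, BFM, BJL, DEJ, DFG, EFL, EFM, EJM, FGL, GJL, GJM

Hence C_0 ≅ Z^9, C_1 ≅ Z^27, C_2 ≅ Z^18.

Boundary ∂_1: C_1 → C_0 is given by ∂[p,q] = [q] − [p].
The 9×27 boundary matrix has rank 8 and Smith normal form diag(1,1,1,1,1,1,1,1).

Boundary ∂_2: C_2 → C_1 sends each 2-simplex [p,q,r] to [q,r] − [p,r] + [p,q]. For instance
  ∂AGM = GM − AM + AG,
  ∂ADG = DG − AG + AD.
The resulting 27×18 matrix has rank 17, and its Smith normal form has invariant factors (1,1,1,1,1,1,1,1,1,1,1,1,1,1,1,1,1).

Reading off H_k = ker ∂_k / im ∂_{k+1}:

  H_0: rank C_0 − rank ∂_1 = 9 − 8 = 1, and the invariant factors of ∂_1 are all 1, so H_0 = Z.
  H_1: rank ker ∂_1 − rank ∂_2 = (27 − 8) − 17 = 2, and the invariant factors of ∂_2 are all 1, so H_1 = Z^2.
  H_2: rank ker ∂_2 − rank ∂_3 = (18 − 17) − 0 = 1, and there is no ∂_3, so H_2 = Z.

H_0 ≅ Z,  H_1 ≅ Z^2,  H_2 ≅ Z.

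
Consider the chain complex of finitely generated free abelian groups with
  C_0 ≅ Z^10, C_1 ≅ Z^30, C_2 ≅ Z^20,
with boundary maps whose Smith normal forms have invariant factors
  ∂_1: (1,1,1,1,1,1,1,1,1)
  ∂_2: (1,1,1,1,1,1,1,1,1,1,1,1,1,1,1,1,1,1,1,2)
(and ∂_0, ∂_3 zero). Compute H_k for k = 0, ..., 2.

H_0: b_0 = 10 − 0 − 9 = 1; torsion from ∂_1 factors > 1: none. So H_0 ≅ Z.
H_1: b_1 = 30 − 9 − 20 = 1; torsion from ∂_2 factors > 1: [2]. So H_1 ≅ Z ⊕ Z_2.
H_2: b_2 = 20 − 20 − 0 = 0; torsion from ∂_3 factors > 1: none. So H_2 ≅ 0.

H_0 ≅ Z,  H_1 ≅ Z ⊕ Z_2,  H_2 = 0.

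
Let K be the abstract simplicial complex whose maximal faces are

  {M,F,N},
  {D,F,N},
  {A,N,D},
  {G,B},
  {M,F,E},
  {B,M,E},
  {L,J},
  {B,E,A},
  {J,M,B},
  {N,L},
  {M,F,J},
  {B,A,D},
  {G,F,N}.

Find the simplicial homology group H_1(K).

Take the total order A < B < D < E < F < G < J < L < M < N on the vertex set. Then K (dimension 2) consists of the simplices:

  0-simplices (10): A, B, D, E, F, G, J, L, M, N
  1-simplices (22): AB, AD, AE, AN, BD, BE, BG, BJ, BM, DF, DN, EF, EM, FG, FJ, FM, FN, GN, JL, JM, LN, MN
  2-simplices (10): ABD, ABE, ADN, BEM, BJM, DFN, EFM, FGN, FJM, FMN

Hence C_0 ≅ Z^10, C_1 ≅ Z^22, C_2 ≅ Z^10.

The boundary map ∂_1: C_1 → C_0 maps an edge to its endpoints' difference, ∂[p,q] = q − p. For instance
  ∂FG = G − F.
The 10×22 boundary matrix has rank 9 and Smith normal form diag(1,1,1,1,1,1,1,1,1).

Boundary ∂_2: C_2 → C_1 sends each 2-simplex [p,q,r] to [q,r] − [p,r] + [p,q]. For instance
  ∂ABD = BD − AD + AB,
  ∂FJM = JM − FM + FJ.
The resulting 22×10 matrix has rank 10, and its Smith normal form has invariant factors (1,1,1,1,1,1,1,1,1,1).

Reading off H_k = ker ∂_k / im ∂_{k+1}:

  H_1: rank ker ∂_1 − rank ∂_2 = (22 − 9) − 10 = 3, and the invariant factors of ∂_2 are all 1, so H_1 = Z^3.

H_1 = Z^3.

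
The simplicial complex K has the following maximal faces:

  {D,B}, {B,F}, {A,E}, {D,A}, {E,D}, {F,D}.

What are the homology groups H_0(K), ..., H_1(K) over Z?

H_0 ≅ Z,  H_1 ≅ Z^2.

Order the vertices as A < B < D < E < F. Listing each simplex with vertices in this order, K has dimension 1 with simplices:

  0-simplices (5): A, B, D, E, F
  1-simplices (6): AD, AE, BD, BF, DE, DF

Hence C_0 ≅ Z^5, C_1 ≅ Z^6.

∂_1: C_1 → C_0 maps an edge to its endpoints' difference, ∂[p,q] = q − p.
This gives a 5×6 integer matrix of rank 4; reducing to Smith normal form yields diagonal entries (1,1,1,1).

Computing H_k = (kernel of ∂_k) / (image of ∂_{k+1}):

  H_0: rank C_0 − rank ∂_1 = 5 − 4 = 1, and the invariant factors of ∂_1 are all 1, so H_0 = Z.
  H_1: rank ker ∂_1 − rank ∂_2 = (6 − 4) − 0 = 2, and there is no ∂_2, so H_1 = Z^2.

As a check, the Euler characteristic is 5 − 6 = -1, which agrees with 1 − 2 = -1.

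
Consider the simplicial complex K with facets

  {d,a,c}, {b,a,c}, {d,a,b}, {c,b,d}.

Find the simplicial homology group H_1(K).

H_1 ≅ 0.

Order the vertices as a < b < c < d. Listing each simplex with vertices in this order, K has dimension 2 with simplices:

  0-simplices (4): a, b, c, d
  1-simplices (6): ab, ac, ad, bc, bd, cd
  2-simplices (4): abc, abd, acd, bcd

so the chain groups are C_0 ≅ Z^4, C_1 ≅ Z^6, C_2 ≅ Z^4.

Boundary ∂_1: C_1 → C_0 is given by ∂[p,q] = [q] − [p].
The resulting 4×6 matrix has rank 3, and its Smith normal form has invariant factors (1,1,1).

∂_2: C_2 → C_1 acts by ∂[p,q,r] = [q,r] − [p,r] + [p,q]. For instance
  ∂abd = bd − ad + ab,
  ∂acd = cd − ad + ac.
The 6×4 boundary matrix has rank 3 and Smith normal form diag(1,1,1).

Computing H_k = (kernel of ∂_k) / (image of ∂_{k+1}):

  H_1: rank ker ∂_1 − rank ∂_2 = (6 − 3) − 3 = 0, and the invariant factors of ∂_2 are all 1, so H_1 ≅ 0.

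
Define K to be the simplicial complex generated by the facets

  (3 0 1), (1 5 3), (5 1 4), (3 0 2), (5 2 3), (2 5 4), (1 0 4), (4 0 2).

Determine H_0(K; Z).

H_0 = Z.

We work with the vertex ordering 0 < 1 < 2 < 3 < 4 < 5. The simplices of K, each written with vertices in increasing order, are:

  0-simplices (6): [0], [1], [2], [3], [4], [5]
  1-simplices (12): [0,1], [0,2], [0,3], [0,4], [1,3], [1,4], [1,5], [2,3], [2,4], [2,5], [3,5], [4,5]
  2-simplices (8): [0,1,3], [0,1,4], [0,2,3], [0,2,4], [1,3,5], [1,4,5], [2,3,5], [2,4,5]

giving chain groups C_0 ≅ Z^6, C_1 ≅ Z^12, C_2 ≅ Z^8.

The boundary map ∂_1: C_1 → C_0 sends each edge [p,q] (with p < q) to q − p. For instance
  ∂[0,2] = [2] − [0].
This gives a 6×12 integer matrix of rank 5; reducing to Smith normal form yields diagonal entries (1,1,1,1,1).

The boundary map ∂_2: C_2 → C_1 maps a triangle to the signed sum of its edges. For instance
  ∂[1,4,5] = [4,5] − [1,5] + [1,4],
  ∂[1,3,5] = [3,5] − [1,5] + [1,3].
As a 12×8 matrix over Z this has rank 7, with invariant factors (1,1,1,1,1,1,1).

Computing H_k = (kernel of ∂_k) / (image of ∂_{k+1}):

  H_0: rank C_0 − rank ∂_1 = 6 − 5 = 1, and the invariant factors of ∂_1 are all 1, so H_0 = Z.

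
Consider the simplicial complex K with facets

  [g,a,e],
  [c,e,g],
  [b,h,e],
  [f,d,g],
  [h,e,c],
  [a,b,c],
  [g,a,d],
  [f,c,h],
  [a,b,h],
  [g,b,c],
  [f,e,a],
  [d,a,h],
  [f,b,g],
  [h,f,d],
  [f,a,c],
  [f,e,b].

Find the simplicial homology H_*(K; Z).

H_0 = Z,  H_1 = Z^2,  H_2 = Z.

Order the vertices as a < b < c < d < e < f < g < h. Listing each simplex with vertices in this order, K has dimension 2 with simplices:

  0-simplices (8): a, b, c, d, e, f, g, h
  1-simplices (24): ab, ac, ad, ae, af, ag, ah, bc, be, bf, bg, bh, ce, cf, cg, ch, df, dg, dh, ef, eg, eh, fg, fh
  2-simplices (16): abc, abh, acf, adg, adh, aef, aeg, bcg, bef, beh, bfg, ceg, ceh, cfh, dfg, dfh

giving chain groups C_0 ≅ Z^8, C_1 ≅ Z^24, C_2 ≅ Z^16.

The boundary map ∂_1: C_1 → C_0 is given by ∂[p,q] = [q] − [p].
The 8×24 boundary matrix has rank 7 and Smith normal form diag(1,1,1,1,1,1,1).

∂_2: C_2 → C_1 acts by ∂[p,q,r] = [q,r] − [p,r] + [p,q]. For instance
  ∂bef = ef − bf + be,
  ∂beh = eh − bh + be.
As a 24×16 matrix over Z this has rank 15, with invariant factors (1,1,1,1,1,1,1,1,1,1,1,1,1,1,1).

Now H_k = ker ∂_k / im ∂_{k+1}, so:

  H_0: rank C_0 − rank ∂_1 = 8 − 7 = 1, and the invariant factors of ∂_1 are all 1, so H_0 ≅ Z.
  H_1: rank ker ∂_1 − rank ∂_2 = (24 − 7) − 15 = 2, and the invariant factors of ∂_2 are all 1, so H_1 ≅ Z^2.
  H_2: rank ker ∂_2 − rank ∂_3 = (16 − 15) − 0 = 1, and there is no ∂_3, so H_2 ≅ Z.

As a check, the Euler characteristic is 8 − 24 + 16 = 0, which agrees with 1 − 2 + 1 = 0.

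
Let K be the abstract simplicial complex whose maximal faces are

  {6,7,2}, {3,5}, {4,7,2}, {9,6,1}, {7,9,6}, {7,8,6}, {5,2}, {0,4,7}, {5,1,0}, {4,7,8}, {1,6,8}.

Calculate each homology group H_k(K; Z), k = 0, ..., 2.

H_0 ≅ Z,  H_1 ≅ Z^2,  H_2 = 0.

Fix the vertex order 0 < 1 < 2 < 3 < 4 < 5 < 6 < 7 < 8 < 9 and write every simplex with vertices in increasing order. Then dim K = 2 and the simplices of K are:

  0-simplices (10): [0], [1], [2], [3], [4], [5], [6], [7], [8], [9]
  1-simplices (20): [0,1], [0,4], [0,5], [0,7], [1,5], [1,6], [1,8], [1,9], [2,4], [2,5], [2,6], [2,7], [3,5], [4,7], [4,8], [6,7], [6,8], [6,9], [7,8], [7,9]
  2-simplices (9): [0,1,5], [0,4,7], [1,6,8], [1,6,9], [2,4,7], [2,6,7], [4,7,8], [6,7,8], [6,7,9]

Hence C_0 ≅ Z^10, C_1 ≅ Z^20, C_2 ≅ Z^9.

Boundary ∂_1: C_1 → C_0 is given by ∂[p,q] = [q] − [p]. For instance
  ∂[0,7] = [7] − [0].
The 10×20 boundary matrix has rank 9 and Smith normal form diag(1,1,1,1,1,1,1,1,1).

Boundary ∂_2: C_2 → C_1 sends each 2-simplex [p,q,r] to [q,r] − [p,r] + [p,q]. For instance
  ∂[2,4,7] = [4,7] − [2,7] + [2,4],
  ∂[6,7,8] = [7,8] − [6,8] + [6,7].
As a 20×9 matrix over Z this has rank 9, with invariant factors (1,1,1,1,1,1,1,1,1).

Reading off H_k = ker ∂_k / im ∂_{k+1}:

  H_0: rank C_0 − rank ∂_1 = 10 − 9 = 1, and the invariant factors of ∂_1 are all 1, so H_0 ≅ Z.
  H_1: rank ker ∂_1 − rank ∂_2 = (20 − 9) − 9 = 2, and the invariant factors of ∂_2 are all 1, so H_1 ≅ Z^2.
  H_2: rank ker ∂_2 − rank ∂_3 = (9 − 9) − 0 = 0, and there is no ∂_3, so H_2 ≅ 0.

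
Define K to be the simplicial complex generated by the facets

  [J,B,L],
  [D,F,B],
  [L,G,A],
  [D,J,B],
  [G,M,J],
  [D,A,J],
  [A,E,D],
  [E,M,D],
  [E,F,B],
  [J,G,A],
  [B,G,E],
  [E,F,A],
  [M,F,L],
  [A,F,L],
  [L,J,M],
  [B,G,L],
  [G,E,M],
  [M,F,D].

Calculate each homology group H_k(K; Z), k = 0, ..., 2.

K has 9 vertices, 27 edges, 18 triangles.
rank ∂_0 = 0, rank ∂_1 = 8 ⇒ b_0 = 9 − 0 − 8 = 1; all invariant factors of ∂_1 are 1 so no torsion. So H_0 ≅ Z.
rank ∂_1 = 8, rank ∂_2 = 18 ⇒ b_1 = 27 − 8 − 18 = 1; ∂_2 has invariant factor(s) [2] giving torsion. So H_1 ≅ Z ⊕ Z/2.
rank ∂_2 = 18, rank ∂_3 = 0 ⇒ b_2 = 18 − 18 − 0 = 0. So H_2 ≅ 0.

H_0 ≅ Z,  H_1 ≅ Z ⊕ Z/2,  H_2 = 0.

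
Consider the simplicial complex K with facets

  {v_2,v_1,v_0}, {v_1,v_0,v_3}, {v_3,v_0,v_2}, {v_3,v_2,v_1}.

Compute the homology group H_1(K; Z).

Take the total order v_0 < v_1 < v_2 < v_3 on the vertex set. Then K (dimension 2) consists of the simplices:

  0-simplices (4): [v_0], [v_1], [v_2], [v_3]
  1-simplices (6): [v_0,v_1], [v_0,v_2], [v_0,v_3], [v_1,v_2], [v_1,v_3], [v_2,v_3]
  2-simplices (4): [v_0,v_1,v_2], [v_0,v_1,v_3], [v_0,v_2,v_3], [v_1,v_2,v_3]

so the chain groups are C_0 ≅ Z^4, C_1 ≅ Z^6, C_2 ≅ Z^4.

Boundary ∂_1: C_1 → C_0 is given by ∂[p,q] = [q] − [p]. For instance
  ∂[v_2,v_3] = [v_3] − [v_2].
This gives a 4×6 integer matrix of rank 3; reducing to Smith normal form yields diagonal entries (1,1,1).

∂_2: C_2 → C_1 maps a triangle to the signed sum of its edges. For instance
  ∂[v_1,v_2,v_3] = [v_2,v_3] − [v_1,v_3] + [v_1,v_2],
  ∂[v_0,v_1,v_3] = [v_1,v_3] − [v_0,v_3] + [v_0,v_1].
As a 6×4 matrix over Z this has rank 3, with invariant factors (1,1,1).

Computing H_k = (kernel of ∂_k) / (image of ∂_{k+1}):

  H_1: rank ker ∂_1 − rank ∂_2 = (6 − 3) − 3 = 0, and the invariant factors of ∂_2 are all 1, so H_1 = 0.

H_1 ≅ 0.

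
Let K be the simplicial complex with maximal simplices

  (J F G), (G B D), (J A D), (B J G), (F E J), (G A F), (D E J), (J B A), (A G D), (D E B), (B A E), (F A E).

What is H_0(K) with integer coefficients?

H_0 = Z.

We work with the vertex ordering A < B < D < E < F < G < J. The simplices of K, each written with vertices in increasing order, are:

  0-simplices (7): A, B, D, E, F, G, J
  1-simplices (18): AB, AD, AE, AF, AG, AJ, BD, BE, BG, BJ, DE, DG, DJ, EF, EJ, FG, FJ, GJ
  2-simplices (12): ABE, ABJ, ADG, ADJ, AEF, AFG, BDE, BDG, BGJ, DEJ, EFJ, FGJ

Hence C_0 ≅ Z^7, C_1 ≅ Z^18, C_2 ≅ Z^12.

Boundary ∂_1: C_1 → C_0 is given by ∂[p,q] = [q] − [p]. For instance
  ∂AJ = J − A.
The 7×18 boundary matrix has rank 6 and Smith normal form diag(1,1,1,1,1,1).

Boundary ∂_2: C_2 → C_1 sends each 2-simplex [p,q,r] to [q,r] − [p,r] + [p,q]. For instance
  ∂ADJ = DJ − AJ + AD,
  ∂ABJ = BJ − AJ + AB.
As a 18×12 matrix over Z this has rank 12, with invariant factors (1,1,1,1,1,1,1,1,1,1,1,2).

From H_k ≅ ker(∂_k) / im(∂_{k+1}) we obtain:

  H_0: rank C_0 − rank ∂_1 = 7 − 6 = 1, and the invariant factors of ∂_1 are all 1, so H_0 ≅ Z.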